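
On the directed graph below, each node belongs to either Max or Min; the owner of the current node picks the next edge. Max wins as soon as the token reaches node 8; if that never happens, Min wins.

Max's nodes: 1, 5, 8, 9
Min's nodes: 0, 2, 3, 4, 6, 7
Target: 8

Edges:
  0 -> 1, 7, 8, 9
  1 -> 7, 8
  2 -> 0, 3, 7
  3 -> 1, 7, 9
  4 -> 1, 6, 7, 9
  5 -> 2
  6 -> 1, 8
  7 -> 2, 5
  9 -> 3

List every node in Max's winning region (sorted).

A0 = {8}
A1: add {1} — 1 (Max) has 1→8.
A2: add {6} — 6 (Min): all of {1, 8} already in.
A3 = A2; e.g. 0 (Min) can still go to 7. Fixed point.
Max's winning region = {1, 6, 8}.

1, 6, 8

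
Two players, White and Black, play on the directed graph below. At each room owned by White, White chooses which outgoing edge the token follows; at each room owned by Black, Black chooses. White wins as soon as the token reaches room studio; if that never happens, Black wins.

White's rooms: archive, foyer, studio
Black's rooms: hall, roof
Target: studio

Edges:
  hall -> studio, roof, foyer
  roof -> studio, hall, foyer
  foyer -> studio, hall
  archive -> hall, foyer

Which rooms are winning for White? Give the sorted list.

A0 = {studio}
A1: add {foyer} — foyer (White) has foyer→studio.
A2: add {archive} — archive (White) has archive→foyer.
A3 = A2; e.g. hall (Black) can still go to roof. Fixed point.
White's winning region = {archive, foyer, studio}.

archive, foyer, studio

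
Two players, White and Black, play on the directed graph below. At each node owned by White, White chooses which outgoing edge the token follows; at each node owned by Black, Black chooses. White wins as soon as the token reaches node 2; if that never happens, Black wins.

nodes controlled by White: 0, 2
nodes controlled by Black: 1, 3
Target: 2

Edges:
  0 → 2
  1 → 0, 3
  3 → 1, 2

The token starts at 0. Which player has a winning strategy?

White

A0 = {2}
A1: add {0} — 0 (White) has 0→2.
A2 = A1; e.g. 1 (Black) can still go to 3. Fixed point.
0 ∈ A1, so White can force the target.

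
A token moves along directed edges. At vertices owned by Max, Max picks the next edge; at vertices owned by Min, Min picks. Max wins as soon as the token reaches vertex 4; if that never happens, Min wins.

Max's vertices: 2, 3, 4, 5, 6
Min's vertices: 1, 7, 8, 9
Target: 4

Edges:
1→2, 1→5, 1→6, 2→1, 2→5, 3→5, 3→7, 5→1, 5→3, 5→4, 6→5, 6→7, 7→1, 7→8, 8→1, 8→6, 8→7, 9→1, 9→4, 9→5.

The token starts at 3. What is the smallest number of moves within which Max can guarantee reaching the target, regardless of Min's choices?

A0 = {4}
A1: add {5} — 5 (Max) has 5→4.
A2: add {2, 3, 6} — 2 (Max) has 2→5; 3 (Max) has 3→5; 6 (Max) has 6→5.
3 enters the attractor at level 2, so Max can force the target in 2 moves from there.

2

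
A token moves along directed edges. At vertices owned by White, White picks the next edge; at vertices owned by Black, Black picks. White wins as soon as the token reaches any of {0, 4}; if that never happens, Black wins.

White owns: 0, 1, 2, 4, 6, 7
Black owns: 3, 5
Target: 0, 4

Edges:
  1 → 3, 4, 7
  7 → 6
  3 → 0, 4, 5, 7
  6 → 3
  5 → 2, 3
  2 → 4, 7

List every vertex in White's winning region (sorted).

0, 1, 2, 4

A0 = {0, 4}
A1: add {1, 2} — 1 (White) has 1→4; 2 (White) has 2→4.
A2 = A1; e.g. 3 (Black) can still go to 5. Fixed point.
White's winning region = {0, 1, 2, 4}.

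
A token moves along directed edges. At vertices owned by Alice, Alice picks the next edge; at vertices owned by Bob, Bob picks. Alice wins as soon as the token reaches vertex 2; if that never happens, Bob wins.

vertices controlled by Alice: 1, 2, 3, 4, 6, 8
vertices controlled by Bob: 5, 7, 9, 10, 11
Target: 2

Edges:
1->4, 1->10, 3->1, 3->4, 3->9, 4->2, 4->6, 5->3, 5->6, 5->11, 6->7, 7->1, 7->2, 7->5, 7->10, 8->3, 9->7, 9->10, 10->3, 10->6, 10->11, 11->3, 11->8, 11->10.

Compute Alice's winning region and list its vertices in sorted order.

1, 2, 3, 4, 8

A0 = {2}
A1: add {4} — 4 (Alice) has 4→2.
A2: add {1, 3} — 1 (Alice) has 1→4; 3 (Alice) has 3→4.
A3: add {8} — 8 (Alice) has 8→3.
A4 = A3; e.g. 5 (Bob) can still go to 6. Fixed point.
Alice's winning region = {1, 2, 3, 4, 8}.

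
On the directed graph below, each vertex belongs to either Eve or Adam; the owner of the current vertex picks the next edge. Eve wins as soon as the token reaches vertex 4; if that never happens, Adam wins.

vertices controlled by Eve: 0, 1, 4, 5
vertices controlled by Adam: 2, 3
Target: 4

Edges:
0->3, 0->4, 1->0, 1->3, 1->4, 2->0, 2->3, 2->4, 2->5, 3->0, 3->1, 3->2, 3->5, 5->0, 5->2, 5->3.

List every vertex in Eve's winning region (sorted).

A0 = {4}
A1: add {0, 1} — 0 (Eve) has 0→4; 1 (Eve) has 1→4.
A2: add {5} — 5 (Eve) has 5→0.
A3 = A2; e.g. 2 (Adam) can still go to 3. Fixed point.
Eve's winning region = {0, 1, 4, 5}.

0, 1, 4, 5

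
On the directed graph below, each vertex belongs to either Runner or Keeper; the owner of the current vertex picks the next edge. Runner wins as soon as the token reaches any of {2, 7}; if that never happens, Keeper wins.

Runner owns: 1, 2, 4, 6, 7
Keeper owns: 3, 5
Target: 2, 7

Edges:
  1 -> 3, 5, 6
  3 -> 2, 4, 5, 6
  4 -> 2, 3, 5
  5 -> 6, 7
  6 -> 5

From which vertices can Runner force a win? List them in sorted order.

2, 4, 7

A0 = {2, 7}
A1: add {4} — 4 (Runner) has 4→2.
A2 = A1; e.g. 1 (Runner) has no edge into A1. Fixed point.
Runner's winning region = {2, 4, 7}.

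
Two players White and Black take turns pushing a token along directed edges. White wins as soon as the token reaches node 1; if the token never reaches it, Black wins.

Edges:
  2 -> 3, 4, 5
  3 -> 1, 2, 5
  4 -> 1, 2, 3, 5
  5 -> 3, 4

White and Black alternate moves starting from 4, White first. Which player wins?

White

Track states (vertex, player-to-move).
A0 = {(1,White), (1,Black)}
A1: add {(3,White), (4,White)}.
(4,White) ∈ A1 ⇒ White forces the target.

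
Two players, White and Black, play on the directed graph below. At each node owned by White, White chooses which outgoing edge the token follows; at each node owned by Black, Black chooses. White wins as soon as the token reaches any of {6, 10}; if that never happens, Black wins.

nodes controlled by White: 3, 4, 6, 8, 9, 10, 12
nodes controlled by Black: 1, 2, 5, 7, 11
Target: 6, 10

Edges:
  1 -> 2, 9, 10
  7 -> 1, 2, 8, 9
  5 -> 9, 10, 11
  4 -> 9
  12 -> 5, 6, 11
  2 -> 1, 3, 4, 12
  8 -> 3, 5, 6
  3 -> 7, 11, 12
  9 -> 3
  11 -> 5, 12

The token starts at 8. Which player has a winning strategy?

A0 = {6, 10}
A1: add {8, 12} — 8 (White) has 8→6; 12 (White) has 12→6.
8 ∈ A1, so White can force the target.

White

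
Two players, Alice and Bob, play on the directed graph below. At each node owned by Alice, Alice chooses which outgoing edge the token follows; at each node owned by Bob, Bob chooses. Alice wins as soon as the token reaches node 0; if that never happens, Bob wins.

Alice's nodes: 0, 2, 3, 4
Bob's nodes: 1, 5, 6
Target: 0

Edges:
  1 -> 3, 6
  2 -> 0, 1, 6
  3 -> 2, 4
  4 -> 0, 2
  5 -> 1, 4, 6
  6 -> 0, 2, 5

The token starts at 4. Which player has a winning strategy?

Alice

A0 = {0}
A1: add {2, 4} — 2 (Alice) has 2→0; 4 (Alice) has 4→0.
4 ∈ A1, so Alice can force the target.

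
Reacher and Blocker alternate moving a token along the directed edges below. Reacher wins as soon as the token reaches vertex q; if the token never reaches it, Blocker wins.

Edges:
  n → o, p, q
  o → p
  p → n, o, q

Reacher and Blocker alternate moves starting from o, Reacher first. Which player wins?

Track states (vertex, player-to-move).
A0 = {(q,Reacher), (q,Blocker)}
A1: add {(n,Reacher), (p,Reacher)}.
A2: add {(o,Blocker)}.
A3 = A2; e.g. (n,Blocker) stays out. (o,Reacher) never enters ⇒ Blocker avoids the target.

Blocker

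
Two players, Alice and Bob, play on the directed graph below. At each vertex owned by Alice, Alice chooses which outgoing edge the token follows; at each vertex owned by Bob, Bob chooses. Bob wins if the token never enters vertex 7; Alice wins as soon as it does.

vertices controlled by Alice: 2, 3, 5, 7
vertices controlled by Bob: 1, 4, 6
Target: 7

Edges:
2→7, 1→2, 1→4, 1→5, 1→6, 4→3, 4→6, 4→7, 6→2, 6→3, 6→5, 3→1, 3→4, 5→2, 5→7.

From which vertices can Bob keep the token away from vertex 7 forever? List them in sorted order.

1, 3, 4, 6

A0 = {7}
A1: add {2, 5} — 2 (Alice) has 2→7; 5 (Alice) has 5→7.
A2 = A1; e.g. 1 (Bob) can still go to 4. Fixed point.
Alice's attractor = {2, 5, 7}; Bob avoids the target exactly from the complement.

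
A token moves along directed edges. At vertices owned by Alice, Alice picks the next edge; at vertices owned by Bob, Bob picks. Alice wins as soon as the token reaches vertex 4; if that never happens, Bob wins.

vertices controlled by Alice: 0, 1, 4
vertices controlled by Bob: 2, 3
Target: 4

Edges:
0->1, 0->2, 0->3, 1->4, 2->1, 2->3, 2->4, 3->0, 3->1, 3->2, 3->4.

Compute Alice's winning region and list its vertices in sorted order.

A0 = {4}
A1: add {1} — 1 (Alice) has 1→4.
A2: add {0} — 0 (Alice) has 0→1.
A3 = A2; e.g. 2 (Bob) can still go to 3. Fixed point.
Alice's winning region = {0, 1, 4}.

0, 1, 4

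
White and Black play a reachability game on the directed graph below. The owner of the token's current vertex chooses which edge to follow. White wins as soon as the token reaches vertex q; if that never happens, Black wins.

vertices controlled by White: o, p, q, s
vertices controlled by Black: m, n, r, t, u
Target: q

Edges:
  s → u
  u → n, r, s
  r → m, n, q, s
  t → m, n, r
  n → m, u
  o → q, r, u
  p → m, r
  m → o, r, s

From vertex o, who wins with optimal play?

White

A0 = {q}
A1: add {o} — o (White) has o→q.
A2 = A1; e.g. m (Black) can still go to r. Fixed point.
o ∈ A1, so White can force the target.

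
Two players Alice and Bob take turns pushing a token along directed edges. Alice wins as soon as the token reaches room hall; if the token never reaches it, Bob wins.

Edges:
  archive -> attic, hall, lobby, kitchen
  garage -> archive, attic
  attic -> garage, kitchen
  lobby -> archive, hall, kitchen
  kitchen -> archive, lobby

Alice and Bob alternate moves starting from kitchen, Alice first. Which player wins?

Track states (vertex, player-to-move).
A0 = {(hall,Alice), (hall,Bob)}
A1: add {(archive,Alice), (lobby,Alice)}.
A2: add {(kitchen,Bob)}.
A3: add {(attic,Alice)}.
A4: add {(garage,Bob)}.
A5 = A4; e.g. (archive,Bob) stays out. (kitchen,Alice) never enters ⇒ Bob avoids the target.

Bob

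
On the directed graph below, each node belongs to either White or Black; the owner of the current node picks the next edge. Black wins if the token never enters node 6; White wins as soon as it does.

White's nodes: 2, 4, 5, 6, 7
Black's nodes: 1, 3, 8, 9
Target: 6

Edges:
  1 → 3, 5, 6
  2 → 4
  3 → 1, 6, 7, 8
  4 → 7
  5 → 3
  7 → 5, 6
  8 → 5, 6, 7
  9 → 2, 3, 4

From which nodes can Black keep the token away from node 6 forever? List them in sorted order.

A0 = {6}
A1: add {7} — 7 (White) has 7→6.
A2: add {4} — 4 (White) has 4→7.
A3: add {2} — 2 (White) has 2→4.
A4 = A3; e.g. 1 (Black) can still go to 3. Fixed point.
White's attractor = {2, 4, 6, 7}; Black avoids the target exactly from the complement.

1, 3, 5, 8, 9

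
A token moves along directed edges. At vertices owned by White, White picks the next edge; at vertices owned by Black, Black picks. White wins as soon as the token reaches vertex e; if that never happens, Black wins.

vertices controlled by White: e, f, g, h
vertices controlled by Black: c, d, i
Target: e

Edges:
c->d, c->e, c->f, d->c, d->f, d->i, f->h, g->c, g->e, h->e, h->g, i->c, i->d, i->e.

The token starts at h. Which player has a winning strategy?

A0 = {e}
A1: add {g, h} — g (White) has g→e; h (White) has h→e.
h ∈ A1, so White can force the target.

White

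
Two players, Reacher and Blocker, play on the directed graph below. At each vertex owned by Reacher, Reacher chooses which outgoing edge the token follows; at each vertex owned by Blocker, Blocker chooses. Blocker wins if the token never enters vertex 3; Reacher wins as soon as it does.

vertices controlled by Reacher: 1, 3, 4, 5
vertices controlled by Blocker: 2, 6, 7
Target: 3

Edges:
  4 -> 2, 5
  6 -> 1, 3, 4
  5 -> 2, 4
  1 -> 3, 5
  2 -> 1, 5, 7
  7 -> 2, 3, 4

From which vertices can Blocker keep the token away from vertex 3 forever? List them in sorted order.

A0 = {3}
A1: add {1} — 1 (Reacher) has 1→3.
A2 = A1; e.g. 2 (Blocker) can still go to 5. Fixed point.
Reacher's attractor = {1, 3}; Blocker avoids the target exactly from the complement.

2, 4, 5, 6, 7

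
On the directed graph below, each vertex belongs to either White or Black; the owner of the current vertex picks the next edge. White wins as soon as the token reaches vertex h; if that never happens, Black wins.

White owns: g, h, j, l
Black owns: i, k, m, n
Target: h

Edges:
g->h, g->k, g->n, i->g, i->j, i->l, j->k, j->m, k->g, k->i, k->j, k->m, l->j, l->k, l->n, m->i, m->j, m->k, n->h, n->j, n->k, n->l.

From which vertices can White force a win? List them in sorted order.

g, h

A0 = {h}
A1: add {g} — g (White) has g→h.
A2 = A1; e.g. i (Black) can still go to j. Fixed point.
White's winning region = {g, h}.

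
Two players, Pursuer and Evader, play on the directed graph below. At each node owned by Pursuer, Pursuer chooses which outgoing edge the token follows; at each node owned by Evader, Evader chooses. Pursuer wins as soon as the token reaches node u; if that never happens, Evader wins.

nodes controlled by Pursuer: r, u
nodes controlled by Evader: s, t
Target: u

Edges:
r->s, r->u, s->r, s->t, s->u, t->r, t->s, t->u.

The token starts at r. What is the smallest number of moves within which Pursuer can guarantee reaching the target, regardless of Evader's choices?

1

A0 = {u}
A1: add {r} — r (Pursuer) has r→u.
A2 = A1; e.g. s (Evader) can still go to t. Fixed point.
r enters the attractor at level 1, so Pursuer can force the target in 1 move from there.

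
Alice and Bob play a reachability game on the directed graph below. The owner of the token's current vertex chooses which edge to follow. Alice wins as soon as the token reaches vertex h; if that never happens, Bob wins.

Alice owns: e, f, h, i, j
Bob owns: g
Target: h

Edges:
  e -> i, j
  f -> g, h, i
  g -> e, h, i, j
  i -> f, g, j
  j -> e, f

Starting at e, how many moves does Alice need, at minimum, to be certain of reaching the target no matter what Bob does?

3

A0 = {h}
A1: add {f} — f (Alice) has f→h.
A2: add {i, j} — i (Alice) has i→f; j (Alice) has j→f.
A3: add {e} — e (Alice) has e→i.
e enters the attractor at level 3, so Alice can force the target in 3 moves from there.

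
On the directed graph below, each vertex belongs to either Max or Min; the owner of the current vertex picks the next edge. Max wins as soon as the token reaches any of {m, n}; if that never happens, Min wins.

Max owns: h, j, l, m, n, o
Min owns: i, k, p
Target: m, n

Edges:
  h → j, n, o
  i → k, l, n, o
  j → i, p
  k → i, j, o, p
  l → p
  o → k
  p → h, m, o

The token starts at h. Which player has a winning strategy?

A0 = {m, n}
A1: add {h} — h (Max) has h→n.
A2 = A1; e.g. i (Min) can still go to k. Fixed point.
h ∈ A1, so Max can force the target.

Max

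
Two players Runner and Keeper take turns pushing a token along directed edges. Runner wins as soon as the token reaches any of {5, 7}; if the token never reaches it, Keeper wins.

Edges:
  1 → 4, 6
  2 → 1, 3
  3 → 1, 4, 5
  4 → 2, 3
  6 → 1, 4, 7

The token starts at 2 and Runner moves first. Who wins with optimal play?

Keeper

Track states (vertex, player-to-move).
A0 = {(5,Runner), (5,Keeper), (7,Runner), (7,Keeper)}
A1: add {(3,Runner), (6,Runner)}.
A2 = A1; e.g. (1,Runner) stays out. (2,Runner) never enters ⇒ Keeper avoids the target.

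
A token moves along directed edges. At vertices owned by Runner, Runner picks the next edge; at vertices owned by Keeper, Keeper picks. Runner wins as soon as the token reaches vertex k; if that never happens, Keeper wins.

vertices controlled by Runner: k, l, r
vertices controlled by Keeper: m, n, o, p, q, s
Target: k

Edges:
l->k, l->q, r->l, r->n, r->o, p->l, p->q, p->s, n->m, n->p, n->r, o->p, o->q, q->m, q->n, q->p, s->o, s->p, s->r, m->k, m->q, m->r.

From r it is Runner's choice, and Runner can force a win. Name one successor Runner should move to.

A0 = {k}
A1: add {l} — l (Runner) has l→k.
A2: add {r} — r (Runner) has r→l.
A3 = A2; e.g. m (Keeper) can still go to q. Fixed point.
From r, successor l is in the attractor (rank 1); the other successors n, o are not.

l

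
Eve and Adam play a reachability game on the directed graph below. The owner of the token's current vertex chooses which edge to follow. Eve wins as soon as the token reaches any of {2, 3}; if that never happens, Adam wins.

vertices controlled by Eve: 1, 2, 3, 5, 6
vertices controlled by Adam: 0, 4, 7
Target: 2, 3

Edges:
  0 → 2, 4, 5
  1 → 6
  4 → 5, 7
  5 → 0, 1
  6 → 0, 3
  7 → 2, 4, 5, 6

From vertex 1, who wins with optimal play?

Eve

A0 = {2, 3}
A1: add {6} — 6 (Eve) has 6→3.
A2: add {1} — 1 (Eve) has 1→6.
1 ∈ A2, so Eve can force the target.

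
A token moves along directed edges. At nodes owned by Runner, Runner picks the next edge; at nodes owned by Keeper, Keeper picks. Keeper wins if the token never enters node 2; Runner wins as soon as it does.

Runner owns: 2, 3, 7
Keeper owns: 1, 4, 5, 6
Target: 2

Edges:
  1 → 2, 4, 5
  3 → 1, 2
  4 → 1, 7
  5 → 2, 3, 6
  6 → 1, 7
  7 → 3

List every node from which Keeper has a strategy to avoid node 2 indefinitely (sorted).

A0 = {2}
A1: add {3} — 3 (Runner) has 3→2.
A2: add {7} — 7 (Runner) has 7→3.
A3 = A2; e.g. 1 (Keeper) can still go to 4. Fixed point.
Runner's attractor = {2, 3, 7}; Keeper avoids the target exactly from the complement.

1, 4, 5, 6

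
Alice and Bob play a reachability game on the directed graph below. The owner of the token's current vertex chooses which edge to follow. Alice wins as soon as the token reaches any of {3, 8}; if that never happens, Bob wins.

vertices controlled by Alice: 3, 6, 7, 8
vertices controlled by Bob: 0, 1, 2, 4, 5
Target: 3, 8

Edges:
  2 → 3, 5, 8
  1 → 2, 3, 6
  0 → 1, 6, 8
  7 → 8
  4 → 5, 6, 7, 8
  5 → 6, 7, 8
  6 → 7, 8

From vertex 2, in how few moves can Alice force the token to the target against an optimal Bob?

A0 = {3, 8}
A1: add {6, 7} — 6 (Alice) has 6→8; 7 (Alice) has 7→8.
A2: add {5} — 5 (Bob): all of {6, 7, 8} already in.
A3: add {2, 4} — 2 (Bob): all of {3, 5, 8} already in; 4 (Bob): all of {5, 6, 7, 8} already in.
2 enters the attractor at level 3, so Alice can force the target in 3 moves from there.

3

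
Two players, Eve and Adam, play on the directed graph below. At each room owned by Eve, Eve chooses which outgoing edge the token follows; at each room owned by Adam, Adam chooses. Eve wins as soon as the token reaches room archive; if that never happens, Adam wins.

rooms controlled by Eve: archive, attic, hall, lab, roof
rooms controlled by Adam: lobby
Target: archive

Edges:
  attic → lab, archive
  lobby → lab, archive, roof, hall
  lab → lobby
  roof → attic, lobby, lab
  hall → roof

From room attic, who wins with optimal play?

A0 = {archive}
A1: add {attic} — attic (Eve) has attic→archive.
attic ∈ A1, so Eve can force the target.

Eve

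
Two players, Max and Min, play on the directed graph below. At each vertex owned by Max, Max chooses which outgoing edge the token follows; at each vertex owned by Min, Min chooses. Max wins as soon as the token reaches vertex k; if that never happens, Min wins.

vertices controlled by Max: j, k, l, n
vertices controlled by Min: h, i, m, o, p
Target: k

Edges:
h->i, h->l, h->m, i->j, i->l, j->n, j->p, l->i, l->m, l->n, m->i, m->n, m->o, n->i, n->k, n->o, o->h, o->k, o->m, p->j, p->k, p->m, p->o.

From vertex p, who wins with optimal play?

Min

A0 = {k}
A1: add {n} — n (Max) has n→k.
A2: add {j, l} — j (Max) has j→n; l (Max) has l→n.
A3: add {i} — i (Min): all of {j, l} already in.
A4 = A3; e.g. h (Min) can still go to m. Fixed point.
p never enters the attractor, so Min can avoid the target forever.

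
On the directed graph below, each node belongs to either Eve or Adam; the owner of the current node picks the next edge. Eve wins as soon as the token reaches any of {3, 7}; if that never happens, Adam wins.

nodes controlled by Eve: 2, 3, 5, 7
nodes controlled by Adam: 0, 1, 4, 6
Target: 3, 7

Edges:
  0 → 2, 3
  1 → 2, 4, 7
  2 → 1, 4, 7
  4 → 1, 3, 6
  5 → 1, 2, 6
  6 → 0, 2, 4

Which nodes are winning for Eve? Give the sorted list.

A0 = {3, 7}
A1: add {2} — 2 (Eve) has 2→7.
A2: add {0, 5} — 0 (Adam): all of {2, 3} already in; 5 (Eve) has 5→2.
A3 = A2; e.g. 1 (Adam) can still go to 4. Fixed point.
Eve's winning region = {0, 2, 3, 5, 7}.

0, 2, 3, 5, 7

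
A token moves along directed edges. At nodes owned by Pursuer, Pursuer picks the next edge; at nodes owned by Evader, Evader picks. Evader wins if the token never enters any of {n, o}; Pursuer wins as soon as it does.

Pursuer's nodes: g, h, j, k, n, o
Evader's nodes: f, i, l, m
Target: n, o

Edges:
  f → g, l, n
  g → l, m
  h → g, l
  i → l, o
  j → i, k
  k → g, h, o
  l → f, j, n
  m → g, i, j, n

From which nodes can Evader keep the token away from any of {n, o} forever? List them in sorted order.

f, g, h, i, l, m

A0 = {n, o}
A1: add {k} — k (Pursuer) has k→o.
A2: add {j} — j (Pursuer) has j→k.
A3 = A2; e.g. f (Evader) can still go to g. Fixed point.
Pursuer's attractor = {j, k, n, o}; Evader avoids the target exactly from the complement.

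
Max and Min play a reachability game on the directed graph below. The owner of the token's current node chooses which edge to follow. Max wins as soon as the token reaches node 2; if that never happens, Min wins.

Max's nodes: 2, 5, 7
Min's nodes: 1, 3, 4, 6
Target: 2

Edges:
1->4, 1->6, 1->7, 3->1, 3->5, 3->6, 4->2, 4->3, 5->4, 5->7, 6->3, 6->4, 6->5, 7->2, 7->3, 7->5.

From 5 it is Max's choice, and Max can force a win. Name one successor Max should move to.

7

A0 = {2}
A1: add {7} — 7 (Max) has 7→2.
A2: add {5} — 5 (Max) has 5→7.
A3 = A2; e.g. 1 (Min) can still go to 4. Fixed point.
From 5, successor 7 is in the attractor (rank 1); the other successor 4 is not.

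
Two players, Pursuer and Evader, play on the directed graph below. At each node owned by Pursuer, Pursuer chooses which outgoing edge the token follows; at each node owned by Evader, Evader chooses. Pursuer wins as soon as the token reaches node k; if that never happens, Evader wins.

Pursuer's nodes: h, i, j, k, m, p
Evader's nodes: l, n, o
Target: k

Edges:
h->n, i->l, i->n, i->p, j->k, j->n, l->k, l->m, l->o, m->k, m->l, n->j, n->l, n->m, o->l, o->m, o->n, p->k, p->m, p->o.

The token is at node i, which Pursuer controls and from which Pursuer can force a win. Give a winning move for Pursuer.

A0 = {k}
A1: add {j, m, p} — j (Pursuer) has j→k; m (Pursuer) has m→k; p (Pursuer) has p→k.
A2: add {i} — i (Pursuer) has i→p.
A3 = A2; e.g. h (Pursuer) has no edge into A2. Fixed point.
From i, successor p is in the attractor (rank 1); the other successors l, n are not.

p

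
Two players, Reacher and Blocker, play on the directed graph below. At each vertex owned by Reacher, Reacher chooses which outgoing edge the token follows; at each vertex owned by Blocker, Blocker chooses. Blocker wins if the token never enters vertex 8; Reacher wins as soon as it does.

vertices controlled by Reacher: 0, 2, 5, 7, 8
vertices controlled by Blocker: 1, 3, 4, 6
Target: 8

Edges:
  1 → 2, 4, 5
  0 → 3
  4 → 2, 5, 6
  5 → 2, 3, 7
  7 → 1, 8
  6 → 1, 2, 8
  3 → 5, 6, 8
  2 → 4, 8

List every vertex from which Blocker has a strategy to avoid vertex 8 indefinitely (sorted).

A0 = {8}
A1: add {2, 7} — 2 (Reacher) has 2→8; 7 (Reacher) has 7→8.
A2: add {5} — 5 (Reacher) has 5→2.
A3 = A2; e.g. 0 (Reacher) has no edge into A2. Fixed point.
Reacher's attractor = {2, 5, 7, 8}; Blocker avoids the target exactly from the complement.

0, 1, 3, 4, 6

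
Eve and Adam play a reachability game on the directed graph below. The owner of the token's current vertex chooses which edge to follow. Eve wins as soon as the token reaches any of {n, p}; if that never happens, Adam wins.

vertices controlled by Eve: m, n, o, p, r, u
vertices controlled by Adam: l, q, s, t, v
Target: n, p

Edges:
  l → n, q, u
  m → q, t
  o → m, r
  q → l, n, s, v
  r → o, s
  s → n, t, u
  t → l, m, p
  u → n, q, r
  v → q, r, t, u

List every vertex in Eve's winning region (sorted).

A0 = {n, p}
A1: add {u} — u (Eve) has u→n.
A2 = A1; e.g. l (Adam) can still go to q. Fixed point.
Eve's winning region = {n, p, u}.

n, p, u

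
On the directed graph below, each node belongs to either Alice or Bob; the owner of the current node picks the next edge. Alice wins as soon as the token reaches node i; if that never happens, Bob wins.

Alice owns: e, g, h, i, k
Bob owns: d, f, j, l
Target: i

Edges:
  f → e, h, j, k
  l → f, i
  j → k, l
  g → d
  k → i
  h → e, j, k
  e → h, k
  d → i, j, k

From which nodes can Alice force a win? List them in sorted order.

A0 = {i}
A1: add {k} — k (Alice) has k→i.
A2: add {e, h} — e (Alice) has e→k; h (Alice) has h→k.
A3 = A2; e.g. d (Bob) can still go to j. Fixed point.
Alice's winning region = {e, h, i, k}.

e, h, i, k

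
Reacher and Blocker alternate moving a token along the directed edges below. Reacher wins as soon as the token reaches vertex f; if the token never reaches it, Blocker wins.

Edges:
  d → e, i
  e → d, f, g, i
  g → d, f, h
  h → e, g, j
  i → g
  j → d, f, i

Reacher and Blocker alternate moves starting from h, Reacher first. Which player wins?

Blocker

Track states (vertex, player-to-move).
A0 = {(f,Reacher), (f,Blocker)}
A1: add {(e,Reacher), (g,Reacher), (j,Reacher)}.
A2: add {(h,Blocker), (i,Blocker)}.
A3: add {(d,Reacher)}.
A4 = A3; e.g. (d,Blocker) stays out. (h,Reacher) never enters ⇒ Blocker avoids the target.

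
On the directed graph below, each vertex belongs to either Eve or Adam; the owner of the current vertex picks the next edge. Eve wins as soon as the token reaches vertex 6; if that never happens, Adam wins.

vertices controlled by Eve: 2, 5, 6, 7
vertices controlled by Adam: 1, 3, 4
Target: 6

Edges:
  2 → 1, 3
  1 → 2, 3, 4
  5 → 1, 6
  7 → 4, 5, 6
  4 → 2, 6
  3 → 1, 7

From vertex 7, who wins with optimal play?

A0 = {6}
A1: add {5, 7} — 5 (Eve) has 5→6; 7 (Eve) has 7→6.
A2 = A1; e.g. 1 (Adam) can still go to 2. Fixed point.
7 ∈ A1, so Eve can force the target.

Eve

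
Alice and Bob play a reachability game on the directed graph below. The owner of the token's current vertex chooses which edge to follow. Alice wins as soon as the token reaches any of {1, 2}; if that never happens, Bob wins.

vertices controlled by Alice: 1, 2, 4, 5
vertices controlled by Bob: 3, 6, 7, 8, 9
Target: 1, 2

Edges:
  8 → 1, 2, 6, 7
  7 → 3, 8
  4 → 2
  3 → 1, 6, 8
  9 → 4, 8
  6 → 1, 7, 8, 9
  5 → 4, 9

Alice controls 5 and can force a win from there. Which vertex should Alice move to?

4

A0 = {1, 2}
A1: add {4} — 4 (Alice) has 4→2.
A2: add {5} — 5 (Alice) has 5→4.
A3 = A2; e.g. 3 (Bob) can still go to 6. Fixed point.
From 5, successor 4 is in the attractor (rank 1); the other successor 9 is not.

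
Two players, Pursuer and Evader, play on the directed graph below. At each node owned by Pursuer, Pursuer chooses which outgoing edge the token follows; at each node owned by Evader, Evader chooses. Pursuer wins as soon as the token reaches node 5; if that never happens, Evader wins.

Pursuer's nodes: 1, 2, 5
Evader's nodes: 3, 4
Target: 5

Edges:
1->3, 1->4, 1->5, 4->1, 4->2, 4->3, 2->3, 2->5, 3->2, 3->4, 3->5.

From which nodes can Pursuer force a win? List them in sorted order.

A0 = {5}
A1: add {1, 2} — 1 (Pursuer) has 1→5; 2 (Pursuer) has 2→5.
A2 = A1; e.g. 3 (Evader) can still go to 4. Fixed point.
Pursuer's winning region = {1, 2, 5}.

1, 2, 5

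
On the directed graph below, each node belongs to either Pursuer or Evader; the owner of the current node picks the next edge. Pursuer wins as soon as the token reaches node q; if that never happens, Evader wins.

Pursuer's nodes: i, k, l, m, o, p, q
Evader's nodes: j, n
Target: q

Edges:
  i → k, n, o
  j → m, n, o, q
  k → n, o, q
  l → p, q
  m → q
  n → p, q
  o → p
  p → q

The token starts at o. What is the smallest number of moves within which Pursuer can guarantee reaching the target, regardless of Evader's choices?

A0 = {q}
A1: add {k, l, m, p} — k (Pursuer) has k→q; l (Pursuer) has l→q; m (Pursuer) has m→q; p (Pursuer) has p→q.
A2: add {i, n, o} — i (Pursuer) has i→k; n (Evader): all of {p, q} already in; o (Pursuer) has o→p.
o enters the attractor at level 2, so Pursuer can force the target in 2 moves from there.

2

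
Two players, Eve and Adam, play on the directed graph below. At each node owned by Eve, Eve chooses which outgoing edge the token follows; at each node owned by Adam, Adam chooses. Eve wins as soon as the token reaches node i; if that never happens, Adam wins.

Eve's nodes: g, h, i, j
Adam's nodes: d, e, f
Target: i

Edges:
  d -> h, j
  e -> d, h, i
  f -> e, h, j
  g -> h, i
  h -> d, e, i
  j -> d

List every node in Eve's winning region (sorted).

A0 = {i}
A1: add {g, h} — g (Eve) has g→i; h (Eve) has h→i.
A2 = A1; e.g. d (Adam) can still go to j. Fixed point.
Eve's winning region = {g, h, i}.

g, h, i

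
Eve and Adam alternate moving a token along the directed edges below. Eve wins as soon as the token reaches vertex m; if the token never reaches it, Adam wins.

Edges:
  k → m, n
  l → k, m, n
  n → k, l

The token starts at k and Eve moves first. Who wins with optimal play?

Track states (vertex, player-to-move).
A0 = {(m,Eve), (m,Adam)}
A1: add {(k,Eve), (l,Eve)}.
(k,Eve) ∈ A1 ⇒ Eve forces the target.

Eve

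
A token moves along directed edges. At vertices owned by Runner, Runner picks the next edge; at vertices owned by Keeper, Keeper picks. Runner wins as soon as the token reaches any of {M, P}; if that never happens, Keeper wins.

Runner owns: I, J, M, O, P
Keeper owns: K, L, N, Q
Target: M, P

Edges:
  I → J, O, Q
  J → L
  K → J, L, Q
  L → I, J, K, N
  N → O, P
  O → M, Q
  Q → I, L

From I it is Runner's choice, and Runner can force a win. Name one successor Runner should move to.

O

A0 = {M, P}
A1: add {O} — O (Runner) has O→M.
A2: add {I, N} — I (Runner) has I→O; N (Keeper): all of {O, P} already in.
A3 = A2; e.g. J (Runner) has no edge into A2. Fixed point.
From I, successor O is in the attractor (rank 1); the other successors J, Q are not.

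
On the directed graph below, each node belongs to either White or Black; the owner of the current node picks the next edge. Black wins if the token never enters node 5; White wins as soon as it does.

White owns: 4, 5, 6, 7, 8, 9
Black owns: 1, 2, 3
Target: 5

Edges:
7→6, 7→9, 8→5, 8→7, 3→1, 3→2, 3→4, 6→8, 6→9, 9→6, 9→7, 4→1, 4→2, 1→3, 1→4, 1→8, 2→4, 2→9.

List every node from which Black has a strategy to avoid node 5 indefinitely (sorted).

1, 2, 3, 4

A0 = {5}
A1: add {8} — 8 (White) has 8→5.
A2: add {6} — 6 (White) has 6→8.
A3: add {7, 9} — 7 (White) has 7→6; 9 (White) has 9→6.
A4 = A3; e.g. 1 (Black) can still go to 3. Fixed point.
White's attractor = {5, 6, 7, 8, 9}; Black avoids the target exactly from the complement.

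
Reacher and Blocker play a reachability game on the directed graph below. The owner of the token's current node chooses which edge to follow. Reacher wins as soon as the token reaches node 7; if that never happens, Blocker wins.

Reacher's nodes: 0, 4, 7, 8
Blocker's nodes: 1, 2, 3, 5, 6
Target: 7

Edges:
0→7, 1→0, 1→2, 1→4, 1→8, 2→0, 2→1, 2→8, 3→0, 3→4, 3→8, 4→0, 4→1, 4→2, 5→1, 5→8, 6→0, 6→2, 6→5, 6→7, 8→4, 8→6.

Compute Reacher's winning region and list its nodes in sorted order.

0, 3, 4, 7, 8

A0 = {7}
A1: add {0} — 0 (Reacher) has 0→7.
A2: add {4} — 4 (Reacher) has 4→0.
A3: add {8} — 8 (Reacher) has 8→4.
A4: add {3} — 3 (Blocker): all of {0, 4, 8} already in.
A5 = A4; e.g. 1 (Blocker) can still go to 2. Fixed point.
Reacher's winning region = {0, 3, 4, 7, 8}.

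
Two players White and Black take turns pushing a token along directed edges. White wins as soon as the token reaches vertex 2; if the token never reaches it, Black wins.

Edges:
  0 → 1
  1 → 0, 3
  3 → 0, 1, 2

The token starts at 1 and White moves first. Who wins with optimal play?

Black

Track states (vertex, player-to-move).
A0 = {(2,White), (2,Black)}
A1: add {(3,White)}.
A2 = A1; e.g. (0,White) stays out. (1,White) never enters ⇒ Black avoids the target.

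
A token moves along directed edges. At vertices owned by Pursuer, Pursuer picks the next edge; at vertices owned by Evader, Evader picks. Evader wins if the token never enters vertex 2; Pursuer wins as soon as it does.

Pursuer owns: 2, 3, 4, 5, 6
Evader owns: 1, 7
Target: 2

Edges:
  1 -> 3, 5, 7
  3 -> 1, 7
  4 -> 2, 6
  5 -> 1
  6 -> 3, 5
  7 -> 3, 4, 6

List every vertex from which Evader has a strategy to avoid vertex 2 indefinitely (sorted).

A0 = {2}
A1: add {4} — 4 (Pursuer) has 4→2.
A2 = A1; e.g. 1 (Evader) can still go to 3. Fixed point.
Pursuer's attractor = {2, 4}; Evader avoids the target exactly from the complement.

1, 3, 5, 6, 7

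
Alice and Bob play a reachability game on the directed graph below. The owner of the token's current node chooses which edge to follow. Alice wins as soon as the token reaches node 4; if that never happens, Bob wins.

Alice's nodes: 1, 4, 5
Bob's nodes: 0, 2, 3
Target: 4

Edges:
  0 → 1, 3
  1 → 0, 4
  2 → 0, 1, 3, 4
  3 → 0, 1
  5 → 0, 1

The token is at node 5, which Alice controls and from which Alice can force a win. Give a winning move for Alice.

A0 = {4}
A1: add {1} — 1 (Alice) has 1→4.
A2: add {5} — 5 (Alice) has 5→1.
A3 = A2; e.g. 0 (Bob) can still go to 3. Fixed point.
From 5, successor 1 is in the attractor (rank 1); the other successor 0 is not.

1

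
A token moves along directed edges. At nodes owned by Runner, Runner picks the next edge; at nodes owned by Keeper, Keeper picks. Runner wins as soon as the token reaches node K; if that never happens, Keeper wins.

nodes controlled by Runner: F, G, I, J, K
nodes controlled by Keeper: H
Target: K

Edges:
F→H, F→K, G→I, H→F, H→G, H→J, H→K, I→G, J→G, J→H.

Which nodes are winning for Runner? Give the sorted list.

A0 = {K}
A1: add {F} — F (Runner) has F→K.
A2 = A1; e.g. G (Runner) has no edge into A1. Fixed point.
Runner's winning region = {F, K}.

F, K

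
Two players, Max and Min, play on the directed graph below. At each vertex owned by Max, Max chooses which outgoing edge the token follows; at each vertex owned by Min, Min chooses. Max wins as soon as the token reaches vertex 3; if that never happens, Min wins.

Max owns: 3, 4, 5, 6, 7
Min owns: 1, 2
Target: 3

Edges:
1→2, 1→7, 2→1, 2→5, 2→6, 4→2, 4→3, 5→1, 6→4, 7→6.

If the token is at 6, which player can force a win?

Max

A0 = {3}
A1: add {4} — 4 (Max) has 4→3.
A2: add {6} — 6 (Max) has 6→4.
6 ∈ A2, so Max can force the target.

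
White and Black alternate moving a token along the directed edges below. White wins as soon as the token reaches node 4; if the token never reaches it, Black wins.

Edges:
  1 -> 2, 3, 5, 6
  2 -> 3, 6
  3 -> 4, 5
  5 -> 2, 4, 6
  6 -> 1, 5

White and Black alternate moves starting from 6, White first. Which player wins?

Black

Track states (vertex, player-to-move).
A0 = {(4,White), (4,Black)}
A1: add {(3,White), (5,White)}.
A2: add {(3,Black)}.
A3: add {(1,White), (2,White)}.
A4: add {(6,Black)}.
A5 = A4; e.g. (1,Black) stays out. (6,White) never enters ⇒ Black avoids the target.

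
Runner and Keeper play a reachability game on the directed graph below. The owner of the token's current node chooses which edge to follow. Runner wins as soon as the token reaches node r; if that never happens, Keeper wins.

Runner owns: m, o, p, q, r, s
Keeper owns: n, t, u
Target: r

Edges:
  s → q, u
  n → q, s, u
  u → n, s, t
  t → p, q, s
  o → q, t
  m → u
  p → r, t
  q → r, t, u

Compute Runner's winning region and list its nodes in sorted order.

o, p, q, r, s, t

A0 = {r}
A1: add {p, q} — p (Runner) has p→r; q (Runner) has q→r.
A2: add {o, s} — o (Runner) has o→q; s (Runner) has s→q.
A3: add {t} — t (Keeper): all of {p, q, s} already in.
A4 = A3; e.g. m (Runner) has no edge into A3. Fixed point.
Runner's winning region = {o, p, q, r, s, t}.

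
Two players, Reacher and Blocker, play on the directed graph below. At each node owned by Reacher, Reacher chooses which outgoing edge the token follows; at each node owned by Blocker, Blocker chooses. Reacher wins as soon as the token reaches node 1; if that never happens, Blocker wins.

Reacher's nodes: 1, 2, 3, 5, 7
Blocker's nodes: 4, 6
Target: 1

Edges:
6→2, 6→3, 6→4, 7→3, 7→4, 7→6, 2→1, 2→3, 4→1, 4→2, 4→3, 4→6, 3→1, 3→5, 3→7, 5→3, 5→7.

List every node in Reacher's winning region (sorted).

1, 2, 3, 5, 7

A0 = {1}
A1: add {2, 3} — 2 (Reacher) has 2→1; 3 (Reacher) has 3→1.
A2: add {5, 7} — 5 (Reacher) has 5→3; 7 (Reacher) has 7→3.
A3 = A2; e.g. 4 (Blocker) can still go to 6. Fixed point.
Reacher's winning region = {1, 2, 3, 5, 7}.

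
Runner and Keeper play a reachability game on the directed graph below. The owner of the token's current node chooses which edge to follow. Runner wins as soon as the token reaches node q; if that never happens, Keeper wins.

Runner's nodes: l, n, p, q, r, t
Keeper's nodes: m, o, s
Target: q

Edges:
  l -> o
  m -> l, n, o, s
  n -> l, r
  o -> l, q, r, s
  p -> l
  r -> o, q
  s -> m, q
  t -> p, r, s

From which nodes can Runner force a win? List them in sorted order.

A0 = {q}
A1: add {r} — r (Runner) has r→q.
A2: add {n, t} — n (Runner) has n→r; t (Runner) has t→r.
A3 = A2; e.g. l (Runner) has no edge into A2. Fixed point.
Runner's winning region = {n, q, r, t}.

n, q, r, t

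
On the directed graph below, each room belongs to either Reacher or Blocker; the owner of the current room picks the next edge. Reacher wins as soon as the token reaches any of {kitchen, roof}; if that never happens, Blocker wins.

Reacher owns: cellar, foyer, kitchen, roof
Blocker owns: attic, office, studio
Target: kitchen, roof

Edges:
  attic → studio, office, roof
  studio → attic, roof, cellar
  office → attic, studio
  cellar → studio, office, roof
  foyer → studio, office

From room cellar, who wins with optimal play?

A0 = {kitchen, roof}
A1: add {cellar} — cellar (Reacher) has cellar→roof.
A2 = A1; e.g. attic (Blocker) can still go to studio. Fixed point.
cellar ∈ A1, so Reacher can force the target.

Reacher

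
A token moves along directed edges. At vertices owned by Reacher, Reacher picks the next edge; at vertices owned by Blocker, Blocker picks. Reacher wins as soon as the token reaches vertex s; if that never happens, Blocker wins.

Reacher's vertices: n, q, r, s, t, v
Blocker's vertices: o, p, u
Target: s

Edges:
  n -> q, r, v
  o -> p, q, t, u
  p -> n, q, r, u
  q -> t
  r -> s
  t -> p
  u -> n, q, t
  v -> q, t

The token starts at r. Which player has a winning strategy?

A0 = {s}
A1: add {r} — r (Reacher) has r→s.
r ∈ A1, so Reacher can force the target.

Reacher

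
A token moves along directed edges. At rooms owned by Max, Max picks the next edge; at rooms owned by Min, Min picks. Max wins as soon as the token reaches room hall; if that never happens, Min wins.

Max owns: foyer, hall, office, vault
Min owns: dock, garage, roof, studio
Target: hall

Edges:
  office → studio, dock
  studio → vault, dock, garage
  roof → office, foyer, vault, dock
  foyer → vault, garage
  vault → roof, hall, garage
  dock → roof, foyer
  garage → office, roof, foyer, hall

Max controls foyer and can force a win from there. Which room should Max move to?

vault

A0 = {hall}
A1: add {vault} — vault (Max) has vault→hall.
A2: add {foyer} — foyer (Max) has foyer→vault.
A3 = A2; e.g. office (Max) has no edge into A2. Fixed point.
From foyer, successor vault is in the attractor (rank 1); the other successor garage is not.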